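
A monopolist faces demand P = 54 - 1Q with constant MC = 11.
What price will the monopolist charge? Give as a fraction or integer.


MR = 54 - 2Q
Set MR = MC: 54 - 2Q = 11
Q* = 43/2
Substitute into demand:
P* = 54 - 1*43/2 = 65/2

65/2


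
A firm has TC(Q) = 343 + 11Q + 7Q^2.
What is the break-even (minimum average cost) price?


AC(Q) = 343/Q + 11 + 7Q
To minimize: dAC/dQ = -343/Q^2 + 7 = 0
Q^2 = 343/7 = 49
Q* = 7
Min AC = 343/7 + 11 + 7*7
Min AC = 49 + 11 + 49 = 109

109


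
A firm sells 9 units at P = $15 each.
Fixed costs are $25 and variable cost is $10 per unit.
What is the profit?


Total Revenue = P * Q = 15 * 9 = $135
Total Cost = FC + VC*Q = 25 + 10*9 = $115
Profit = TR - TC = 135 - 115 = $20

$20


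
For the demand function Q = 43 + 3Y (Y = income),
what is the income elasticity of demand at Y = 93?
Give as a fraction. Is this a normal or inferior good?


dQ/dY = 3
At Y = 93: Q = 43 + 3*93 = 322
Ey = (dQ/dY)(Y/Q) = 3 * 93 / 322 = 279/322
Since Ey > 0, this is a normal good.

279/322 (normal good)


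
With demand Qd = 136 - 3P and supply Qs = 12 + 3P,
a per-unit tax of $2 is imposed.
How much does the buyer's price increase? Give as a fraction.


With a per-unit tax, the buyer's price increase depends on relative slopes.
Supply slope: d = 3, Demand slope: b = 3
Buyer's price increase = d * tax / (b + d)
= 3 * 2 / (3 + 3)
= 6 / 6 = 1

1


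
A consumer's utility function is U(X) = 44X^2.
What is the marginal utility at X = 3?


MU = dU/dX = 44*2*X^(2-1)
MU = 88*X^1
At X = 3:
MU = 88 * 3^1
MU = 88 * 3 = 264

264


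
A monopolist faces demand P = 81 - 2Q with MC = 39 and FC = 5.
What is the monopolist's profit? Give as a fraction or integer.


MR = MC: 81 - 4Q = 39
Q* = 21/2
P* = 81 - 2*21/2 = 60
Profit = (P* - MC)*Q* - FC
= (60 - 39)*21/2 - 5
= 21*21/2 - 5
= 441/2 - 5 = 431/2

431/2


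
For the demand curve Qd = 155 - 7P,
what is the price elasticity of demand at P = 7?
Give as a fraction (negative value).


dQ/dP = -7
At P = 7: Q = 155 - 7*7 = 106
E = (dQ/dP)(P/Q) = (-7)(7/106) = -49/106

-49/106


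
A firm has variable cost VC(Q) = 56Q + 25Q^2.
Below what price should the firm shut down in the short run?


AVC(Q) = VC(Q)/Q = 56 + 25Q
AVC is increasing in Q, so minimum AVC is at Q -> 0+.
Min AVC = 56
The firm should shut down if P < 56.

56


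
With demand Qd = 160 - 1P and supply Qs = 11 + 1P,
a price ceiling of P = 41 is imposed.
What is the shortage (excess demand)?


At P = 41:
Qd = 160 - 1*41 = 119
Qs = 11 + 1*41 = 52
Shortage = Qd - Qs = 119 - 52 = 67

67


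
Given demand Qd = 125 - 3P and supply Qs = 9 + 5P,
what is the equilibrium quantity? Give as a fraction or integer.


First find equilibrium price:
125 - 3P = 9 + 5P
P* = 116/8 = 29/2
Then substitute into demand:
Q* = 125 - 3 * 29/2 = 163/2

163/2


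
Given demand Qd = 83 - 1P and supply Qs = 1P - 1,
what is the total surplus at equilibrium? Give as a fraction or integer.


Find equilibrium: 83 - 1P = 1P - 1
83 + 1 = 2P
P* = 84/2 = 42
Q* = 1*42 - 1 = 41
Inverse demand: P = 83 - Q/1, so P_max = 83
Inverse supply: P = 1 + Q/1, so P_min = 1
CS = (1/2) * 41 * (83 - 42) = 1681/2
PS = (1/2) * 41 * (42 - 1) = 1681/2
TS = CS + PS = 1681/2 + 1681/2 = 1681

1681


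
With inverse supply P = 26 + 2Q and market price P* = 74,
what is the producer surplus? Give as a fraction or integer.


Minimum supply price (at Q=0): P_min = 26
Quantity supplied at P* = 74:
Q* = (74 - 26)/2 = 24
PS = (1/2) * Q* * (P* - P_min)
PS = (1/2) * 24 * (74 - 26)
PS = (1/2) * 24 * 48 = 576

576


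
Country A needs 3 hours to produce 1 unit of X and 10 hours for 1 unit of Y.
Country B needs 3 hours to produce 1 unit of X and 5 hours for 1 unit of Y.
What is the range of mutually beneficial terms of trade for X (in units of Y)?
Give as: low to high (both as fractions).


Opportunity cost of X for Country A = hours_X / hours_Y = 3/10 = 3/10 units of Y
Opportunity cost of X for Country B = hours_X / hours_Y = 3/5 = 3/5 units of Y
Terms of trade must be between the two opportunity costs.
Range: 3/10 to 3/5

3/10 to 3/5


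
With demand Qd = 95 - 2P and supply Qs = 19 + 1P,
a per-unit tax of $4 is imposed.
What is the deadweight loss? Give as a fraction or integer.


Pre-tax equilibrium quantity: Q* = 133/3
Post-tax equilibrium quantity: Q_tax = 125/3
Reduction in quantity: Q* - Q_tax = 8/3
DWL = (1/2) * tax * (Q* - Q_tax)
DWL = (1/2) * 4 * 8/3 = 16/3

16/3


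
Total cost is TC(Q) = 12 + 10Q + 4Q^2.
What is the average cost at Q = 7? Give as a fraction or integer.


TC(7) = 12 + 10*7 + 4*7^2
TC(7) = 12 + 70 + 196 = 278
AC = TC/Q = 278/7 = 278/7

278/7


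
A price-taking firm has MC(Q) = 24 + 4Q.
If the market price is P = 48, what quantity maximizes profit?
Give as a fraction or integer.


In perfect competition, profit is maximized where P = MC.
48 = 24 + 4Q
24 = 4Q
Q* = 24/4 = 6

6


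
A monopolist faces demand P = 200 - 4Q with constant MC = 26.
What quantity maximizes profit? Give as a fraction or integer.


TR = P*Q = (200 - 4Q)Q = 200Q - 4Q^2
MR = dTR/dQ = 200 - 8Q
Set MR = MC:
200 - 8Q = 26
174 = 8Q
Q* = 174/8 = 87/4

87/4


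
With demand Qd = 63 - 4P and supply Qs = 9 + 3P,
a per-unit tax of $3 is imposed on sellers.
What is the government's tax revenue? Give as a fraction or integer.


With tax on sellers, new supply: Qs' = 9 + 3(P - 3)
= 0 + 3P
New equilibrium quantity:
Q_new = 27
Tax revenue = tax * Q_new = 3 * 27 = 81

81


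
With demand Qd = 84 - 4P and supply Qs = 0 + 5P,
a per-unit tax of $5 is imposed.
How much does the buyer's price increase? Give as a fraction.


With a per-unit tax, the buyer's price increase depends on relative slopes.
Supply slope: d = 5, Demand slope: b = 4
Buyer's price increase = d * tax / (b + d)
= 5 * 5 / (4 + 5)
= 25 / 9 = 25/9

25/9


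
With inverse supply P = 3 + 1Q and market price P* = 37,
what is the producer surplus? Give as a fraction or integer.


Minimum supply price (at Q=0): P_min = 3
Quantity supplied at P* = 37:
Q* = (37 - 3)/1 = 34
PS = (1/2) * Q* * (P* - P_min)
PS = (1/2) * 34 * (37 - 3)
PS = (1/2) * 34 * 34 = 578

578


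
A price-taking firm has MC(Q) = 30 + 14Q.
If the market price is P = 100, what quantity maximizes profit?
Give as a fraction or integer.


In perfect competition, profit is maximized where P = MC.
100 = 30 + 14Q
70 = 14Q
Q* = 70/14 = 5

5


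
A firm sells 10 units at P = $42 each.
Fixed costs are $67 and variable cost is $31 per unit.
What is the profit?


Total Revenue = P * Q = 42 * 10 = $420
Total Cost = FC + VC*Q = 67 + 31*10 = $377
Profit = TR - TC = 420 - 377 = $43

$43


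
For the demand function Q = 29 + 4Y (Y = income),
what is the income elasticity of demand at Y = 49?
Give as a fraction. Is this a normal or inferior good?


dQ/dY = 4
At Y = 49: Q = 29 + 4*49 = 225
Ey = (dQ/dY)(Y/Q) = 4 * 49 / 225 = 196/225
Since Ey > 0, this is a normal good.

196/225 (normal good)


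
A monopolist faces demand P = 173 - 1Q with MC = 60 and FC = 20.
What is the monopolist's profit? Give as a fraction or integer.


MR = MC: 173 - 2Q = 60
Q* = 113/2
P* = 173 - 1*113/2 = 233/2
Profit = (P* - MC)*Q* - FC
= (233/2 - 60)*113/2 - 20
= 113/2*113/2 - 20
= 12769/4 - 20 = 12689/4

12689/4


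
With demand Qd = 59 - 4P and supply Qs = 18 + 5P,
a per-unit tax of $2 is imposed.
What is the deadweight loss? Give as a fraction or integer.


Pre-tax equilibrium quantity: Q* = 367/9
Post-tax equilibrium quantity: Q_tax = 109/3
Reduction in quantity: Q* - Q_tax = 40/9
DWL = (1/2) * tax * (Q* - Q_tax)
DWL = (1/2) * 2 * 40/9 = 40/9

40/9


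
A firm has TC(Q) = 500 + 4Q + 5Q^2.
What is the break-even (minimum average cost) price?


AC(Q) = 500/Q + 4 + 5Q
To minimize: dAC/dQ = -500/Q^2 + 5 = 0
Q^2 = 500/5 = 100
Q* = 10
Min AC = 500/10 + 4 + 5*10
Min AC = 50 + 4 + 50 = 104

104


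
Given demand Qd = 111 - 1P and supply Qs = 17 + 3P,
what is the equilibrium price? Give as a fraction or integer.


At equilibrium, Qd = Qs.
111 - 1P = 17 + 3P
111 - 17 = 1P + 3P
94 = 4P
P* = 94/4 = 47/2

47/2


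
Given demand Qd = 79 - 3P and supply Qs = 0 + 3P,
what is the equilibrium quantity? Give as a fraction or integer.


First find equilibrium price:
79 - 3P = 0 + 3P
P* = 79/6 = 79/6
Then substitute into demand:
Q* = 79 - 3 * 79/6 = 79/2

79/2


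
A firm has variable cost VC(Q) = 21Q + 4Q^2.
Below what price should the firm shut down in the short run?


AVC(Q) = VC(Q)/Q = 21 + 4Q
AVC is increasing in Q, so minimum AVC is at Q -> 0+.
Min AVC = 21
The firm should shut down if P < 21.

21


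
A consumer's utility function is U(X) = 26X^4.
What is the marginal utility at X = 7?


MU = dU/dX = 26*4*X^(4-1)
MU = 104*X^3
At X = 7:
MU = 104 * 7^3
MU = 104 * 343 = 35672

35672


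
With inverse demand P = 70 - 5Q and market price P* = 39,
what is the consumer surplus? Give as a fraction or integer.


Maximum willingness to pay (at Q=0): P_max = 70
Quantity demanded at P* = 39:
Q* = (70 - 39)/5 = 31/5
CS = (1/2) * Q* * (P_max - P*)
CS = (1/2) * 31/5 * (70 - 39)
CS = (1/2) * 31/5 * 31 = 961/10

961/10


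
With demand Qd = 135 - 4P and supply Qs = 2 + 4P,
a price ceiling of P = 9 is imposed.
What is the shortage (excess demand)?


At P = 9:
Qd = 135 - 4*9 = 99
Qs = 2 + 4*9 = 38
Shortage = Qd - Qs = 99 - 38 = 61

61


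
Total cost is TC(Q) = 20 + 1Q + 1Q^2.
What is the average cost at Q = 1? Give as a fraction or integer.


TC(1) = 20 + 1*1 + 1*1^2
TC(1) = 20 + 1 + 1 = 22
AC = TC/Q = 22/1 = 22

22


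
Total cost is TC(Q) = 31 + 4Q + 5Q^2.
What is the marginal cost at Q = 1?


MC = dTC/dQ = 4 + 2*5*Q
At Q = 1:
MC = 4 + 10*1
MC = 4 + 10 = 14

14


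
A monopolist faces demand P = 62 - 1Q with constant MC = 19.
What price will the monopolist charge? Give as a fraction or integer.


MR = 62 - 2Q
Set MR = MC: 62 - 2Q = 19
Q* = 43/2
Substitute into demand:
P* = 62 - 1*43/2 = 81/2

81/2


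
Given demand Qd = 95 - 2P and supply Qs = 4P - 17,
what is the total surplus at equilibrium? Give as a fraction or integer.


Find equilibrium: 95 - 2P = 4P - 17
95 + 17 = 6P
P* = 112/6 = 56/3
Q* = 4*56/3 - 17 = 173/3
Inverse demand: P = 95/2 - Q/2, so P_max = 95/2
Inverse supply: P = 17/4 + Q/4, so P_min = 17/4
CS = (1/2) * 173/3 * (95/2 - 56/3) = 29929/36
PS = (1/2) * 173/3 * (56/3 - 17/4) = 29929/72
TS = CS + PS = 29929/36 + 29929/72 = 29929/24

29929/24


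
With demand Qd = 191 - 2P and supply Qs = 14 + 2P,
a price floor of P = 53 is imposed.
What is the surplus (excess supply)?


At P = 53:
Qd = 191 - 2*53 = 85
Qs = 14 + 2*53 = 120
Surplus = Qs - Qd = 120 - 85 = 35

35


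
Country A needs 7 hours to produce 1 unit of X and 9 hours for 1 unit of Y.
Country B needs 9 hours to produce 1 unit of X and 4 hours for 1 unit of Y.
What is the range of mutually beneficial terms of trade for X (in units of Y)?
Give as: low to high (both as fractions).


Opportunity cost of X for Country A = hours_X / hours_Y = 7/9 = 7/9 units of Y
Opportunity cost of X for Country B = hours_X / hours_Y = 9/4 = 9/4 units of Y
Terms of trade must be between the two opportunity costs.
Range: 7/9 to 9/4

7/9 to 9/4


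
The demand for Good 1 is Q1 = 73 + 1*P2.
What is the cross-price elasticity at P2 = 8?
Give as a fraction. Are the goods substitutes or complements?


dQ1/dP2 = 1
At P2 = 8: Q1 = 73 + 1*8 = 81
Exy = (dQ1/dP2)(P2/Q1) = 1 * 8 / 81 = 8/81
Since Exy > 0, the goods are substitutes.

8/81 (substitutes)


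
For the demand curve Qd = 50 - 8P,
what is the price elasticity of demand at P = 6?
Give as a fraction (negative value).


dQ/dP = -8
At P = 6: Q = 50 - 8*6 = 2
E = (dQ/dP)(P/Q) = (-8)(6/2) = -24

-24


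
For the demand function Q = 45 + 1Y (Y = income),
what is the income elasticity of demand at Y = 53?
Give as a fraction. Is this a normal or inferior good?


dQ/dY = 1
At Y = 53: Q = 45 + 1*53 = 98
Ey = (dQ/dY)(Y/Q) = 1 * 53 / 98 = 53/98
Since Ey > 0, this is a normal good.

53/98 (normal good)


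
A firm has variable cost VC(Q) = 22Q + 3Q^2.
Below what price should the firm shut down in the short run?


AVC(Q) = VC(Q)/Q = 22 + 3Q
AVC is increasing in Q, so minimum AVC is at Q -> 0+.
Min AVC = 22
The firm should shut down if P < 22.

22


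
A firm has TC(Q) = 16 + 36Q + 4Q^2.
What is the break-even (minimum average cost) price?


AC(Q) = 16/Q + 36 + 4Q
To minimize: dAC/dQ = -16/Q^2 + 4 = 0
Q^2 = 16/4 = 4
Q* = 2
Min AC = 16/2 + 36 + 4*2
Min AC = 8 + 36 + 8 = 52

52


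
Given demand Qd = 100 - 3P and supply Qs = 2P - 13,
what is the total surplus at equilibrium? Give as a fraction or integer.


Find equilibrium: 100 - 3P = 2P - 13
100 + 13 = 5P
P* = 113/5 = 113/5
Q* = 2*113/5 - 13 = 161/5
Inverse demand: P = 100/3 - Q/3, so P_max = 100/3
Inverse supply: P = 13/2 + Q/2, so P_min = 13/2
CS = (1/2) * 161/5 * (100/3 - 113/5) = 25921/150
PS = (1/2) * 161/5 * (113/5 - 13/2) = 25921/100
TS = CS + PS = 25921/150 + 25921/100 = 25921/60

25921/60


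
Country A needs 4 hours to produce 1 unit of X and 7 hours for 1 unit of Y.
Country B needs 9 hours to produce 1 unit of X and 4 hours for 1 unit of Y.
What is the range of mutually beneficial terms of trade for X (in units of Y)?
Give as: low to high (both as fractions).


Opportunity cost of X for Country A = hours_X / hours_Y = 4/7 = 4/7 units of Y
Opportunity cost of X for Country B = hours_X / hours_Y = 9/4 = 9/4 units of Y
Terms of trade must be between the two opportunity costs.
Range: 4/7 to 9/4

4/7 to 9/4


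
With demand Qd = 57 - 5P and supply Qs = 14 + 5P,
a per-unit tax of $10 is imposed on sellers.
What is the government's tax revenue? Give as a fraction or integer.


With tax on sellers, new supply: Qs' = 14 + 5(P - 10)
= 5P - 36
New equilibrium quantity:
Q_new = 21/2
Tax revenue = tax * Q_new = 10 * 21/2 = 105

105


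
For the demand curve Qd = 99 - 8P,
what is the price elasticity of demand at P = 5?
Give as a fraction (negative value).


dQ/dP = -8
At P = 5: Q = 99 - 8*5 = 59
E = (dQ/dP)(P/Q) = (-8)(5/59) = -40/59

-40/59


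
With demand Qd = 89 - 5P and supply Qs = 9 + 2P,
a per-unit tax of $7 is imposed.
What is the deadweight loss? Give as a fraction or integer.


Pre-tax equilibrium quantity: Q* = 223/7
Post-tax equilibrium quantity: Q_tax = 153/7
Reduction in quantity: Q* - Q_tax = 10
DWL = (1/2) * tax * (Q* - Q_tax)
DWL = (1/2) * 7 * 10 = 35

35


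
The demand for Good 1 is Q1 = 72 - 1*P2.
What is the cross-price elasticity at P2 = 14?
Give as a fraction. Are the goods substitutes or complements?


dQ1/dP2 = -1
At P2 = 14: Q1 = 72 - 1*14 = 58
Exy = (dQ1/dP2)(P2/Q1) = -1 * 14 / 58 = -7/29
Since Exy < 0, the goods are complements.

-7/29 (complements)


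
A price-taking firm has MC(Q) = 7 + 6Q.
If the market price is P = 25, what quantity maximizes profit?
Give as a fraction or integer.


In perfect competition, profit is maximized where P = MC.
25 = 7 + 6Q
18 = 6Q
Q* = 18/6 = 3

3


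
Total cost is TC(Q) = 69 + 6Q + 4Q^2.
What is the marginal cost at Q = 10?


MC = dTC/dQ = 6 + 2*4*Q
At Q = 10:
MC = 6 + 8*10
MC = 6 + 80 = 86

86


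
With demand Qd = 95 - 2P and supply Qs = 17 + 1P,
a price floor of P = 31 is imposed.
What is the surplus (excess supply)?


At P = 31:
Qd = 95 - 2*31 = 33
Qs = 17 + 1*31 = 48
Surplus = Qs - Qd = 48 - 33 = 15

15


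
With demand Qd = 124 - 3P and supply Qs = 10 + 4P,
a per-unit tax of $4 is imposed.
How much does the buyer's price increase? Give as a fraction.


With a per-unit tax, the buyer's price increase depends on relative slopes.
Supply slope: d = 4, Demand slope: b = 3
Buyer's price increase = d * tax / (b + d)
= 4 * 4 / (3 + 4)
= 16 / 7 = 16/7

16/7


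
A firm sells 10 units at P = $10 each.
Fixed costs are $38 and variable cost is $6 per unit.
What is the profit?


Total Revenue = P * Q = 10 * 10 = $100
Total Cost = FC + VC*Q = 38 + 6*10 = $98
Profit = TR - TC = 100 - 98 = $2

$2


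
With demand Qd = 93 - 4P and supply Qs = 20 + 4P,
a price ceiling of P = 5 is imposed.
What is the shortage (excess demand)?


At P = 5:
Qd = 93 - 4*5 = 73
Qs = 20 + 4*5 = 40
Shortage = Qd - Qs = 73 - 40 = 33

33


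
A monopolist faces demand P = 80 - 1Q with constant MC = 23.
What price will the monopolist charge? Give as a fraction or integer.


MR = 80 - 2Q
Set MR = MC: 80 - 2Q = 23
Q* = 57/2
Substitute into demand:
P* = 80 - 1*57/2 = 103/2

103/2


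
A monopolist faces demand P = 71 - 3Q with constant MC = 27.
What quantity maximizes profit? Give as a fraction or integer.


TR = P*Q = (71 - 3Q)Q = 71Q - 3Q^2
MR = dTR/dQ = 71 - 6Q
Set MR = MC:
71 - 6Q = 27
44 = 6Q
Q* = 44/6 = 22/3

22/3


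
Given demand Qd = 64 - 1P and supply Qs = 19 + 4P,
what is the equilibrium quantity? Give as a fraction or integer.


First find equilibrium price:
64 - 1P = 19 + 4P
P* = 45/5 = 9
Then substitute into demand:
Q* = 64 - 1 * 9 = 55

55


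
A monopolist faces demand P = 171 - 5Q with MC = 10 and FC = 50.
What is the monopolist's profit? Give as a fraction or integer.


MR = MC: 171 - 10Q = 10
Q* = 161/10
P* = 171 - 5*161/10 = 181/2
Profit = (P* - MC)*Q* - FC
= (181/2 - 10)*161/10 - 50
= 161/2*161/10 - 50
= 25921/20 - 50 = 24921/20

24921/20


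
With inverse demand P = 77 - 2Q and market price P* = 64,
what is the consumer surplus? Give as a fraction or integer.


Maximum willingness to pay (at Q=0): P_max = 77
Quantity demanded at P* = 64:
Q* = (77 - 64)/2 = 13/2
CS = (1/2) * Q* * (P_max - P*)
CS = (1/2) * 13/2 * (77 - 64)
CS = (1/2) * 13/2 * 13 = 169/4

169/4


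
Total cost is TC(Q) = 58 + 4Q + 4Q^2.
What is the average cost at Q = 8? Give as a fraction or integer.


TC(8) = 58 + 4*8 + 4*8^2
TC(8) = 58 + 32 + 256 = 346
AC = TC/Q = 346/8 = 173/4

173/4


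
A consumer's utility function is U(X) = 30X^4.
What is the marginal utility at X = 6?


MU = dU/dX = 30*4*X^(4-1)
MU = 120*X^3
At X = 6:
MU = 120 * 6^3
MU = 120 * 216 = 25920

25920


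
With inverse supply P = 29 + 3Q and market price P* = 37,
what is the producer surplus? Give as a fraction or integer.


Minimum supply price (at Q=0): P_min = 29
Quantity supplied at P* = 37:
Q* = (37 - 29)/3 = 8/3
PS = (1/2) * Q* * (P* - P_min)
PS = (1/2) * 8/3 * (37 - 29)
PS = (1/2) * 8/3 * 8 = 32/3

32/3


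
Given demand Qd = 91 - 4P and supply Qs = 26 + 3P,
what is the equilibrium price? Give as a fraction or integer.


At equilibrium, Qd = Qs.
91 - 4P = 26 + 3P
91 - 26 = 4P + 3P
65 = 7P
P* = 65/7 = 65/7

65/7


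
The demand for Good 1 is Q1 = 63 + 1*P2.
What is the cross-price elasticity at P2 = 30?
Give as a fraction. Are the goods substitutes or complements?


dQ1/dP2 = 1
At P2 = 30: Q1 = 63 + 1*30 = 93
Exy = (dQ1/dP2)(P2/Q1) = 1 * 30 / 93 = 10/31
Since Exy > 0, the goods are substitutes.

10/31 (substitutes)


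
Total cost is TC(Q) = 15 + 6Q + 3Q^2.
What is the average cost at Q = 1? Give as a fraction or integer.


TC(1) = 15 + 6*1 + 3*1^2
TC(1) = 15 + 6 + 3 = 24
AC = TC/Q = 24/1 = 24

24


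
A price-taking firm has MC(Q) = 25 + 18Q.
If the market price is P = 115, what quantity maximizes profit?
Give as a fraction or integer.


In perfect competition, profit is maximized where P = MC.
115 = 25 + 18Q
90 = 18Q
Q* = 90/18 = 5

5


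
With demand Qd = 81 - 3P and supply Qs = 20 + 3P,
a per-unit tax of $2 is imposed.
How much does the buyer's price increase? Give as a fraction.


With a per-unit tax, the buyer's price increase depends on relative slopes.
Supply slope: d = 3, Demand slope: b = 3
Buyer's price increase = d * tax / (b + d)
= 3 * 2 / (3 + 3)
= 6 / 6 = 1

1


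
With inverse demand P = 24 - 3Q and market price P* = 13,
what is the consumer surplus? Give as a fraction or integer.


Maximum willingness to pay (at Q=0): P_max = 24
Quantity demanded at P* = 13:
Q* = (24 - 13)/3 = 11/3
CS = (1/2) * Q* * (P_max - P*)
CS = (1/2) * 11/3 * (24 - 13)
CS = (1/2) * 11/3 * 11 = 121/6

121/6


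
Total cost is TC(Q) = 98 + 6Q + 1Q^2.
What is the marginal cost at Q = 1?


MC = dTC/dQ = 6 + 2*1*Q
At Q = 1:
MC = 6 + 2*1
MC = 6 + 2 = 8

8


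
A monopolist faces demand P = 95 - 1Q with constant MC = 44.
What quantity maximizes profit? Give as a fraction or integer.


TR = P*Q = (95 - 1Q)Q = 95Q - 1Q^2
MR = dTR/dQ = 95 - 2Q
Set MR = MC:
95 - 2Q = 44
51 = 2Q
Q* = 51/2 = 51/2

51/2


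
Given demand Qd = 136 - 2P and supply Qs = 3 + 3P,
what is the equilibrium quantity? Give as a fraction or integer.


First find equilibrium price:
136 - 2P = 3 + 3P
P* = 133/5 = 133/5
Then substitute into demand:
Q* = 136 - 2 * 133/5 = 414/5

414/5


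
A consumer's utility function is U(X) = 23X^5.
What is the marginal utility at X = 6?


MU = dU/dX = 23*5*X^(5-1)
MU = 115*X^4
At X = 6:
MU = 115 * 6^4
MU = 115 * 1296 = 149040

149040


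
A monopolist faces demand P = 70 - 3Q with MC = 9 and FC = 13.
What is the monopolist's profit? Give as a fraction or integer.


MR = MC: 70 - 6Q = 9
Q* = 61/6
P* = 70 - 3*61/6 = 79/2
Profit = (P* - MC)*Q* - FC
= (79/2 - 9)*61/6 - 13
= 61/2*61/6 - 13
= 3721/12 - 13 = 3565/12

3565/12


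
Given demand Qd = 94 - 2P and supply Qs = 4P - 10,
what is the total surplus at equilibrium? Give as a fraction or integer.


Find equilibrium: 94 - 2P = 4P - 10
94 + 10 = 6P
P* = 104/6 = 52/3
Q* = 4*52/3 - 10 = 178/3
Inverse demand: P = 47 - Q/2, so P_max = 47
Inverse supply: P = 5/2 + Q/4, so P_min = 5/2
CS = (1/2) * 178/3 * (47 - 52/3) = 7921/9
PS = (1/2) * 178/3 * (52/3 - 5/2) = 7921/18
TS = CS + PS = 7921/9 + 7921/18 = 7921/6

7921/6


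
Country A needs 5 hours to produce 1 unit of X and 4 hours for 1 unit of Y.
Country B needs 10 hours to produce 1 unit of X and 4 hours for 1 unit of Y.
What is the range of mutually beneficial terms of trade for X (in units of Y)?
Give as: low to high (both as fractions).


Opportunity cost of X for Country A = hours_X / hours_Y = 5/4 = 5/4 units of Y
Opportunity cost of X for Country B = hours_X / hours_Y = 10/4 = 5/2 units of Y
Terms of trade must be between the two opportunity costs.
Range: 5/4 to 5/2

5/4 to 5/2


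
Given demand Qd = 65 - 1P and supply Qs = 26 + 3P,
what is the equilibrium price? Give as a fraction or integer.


At equilibrium, Qd = Qs.
65 - 1P = 26 + 3P
65 - 26 = 1P + 3P
39 = 4P
P* = 39/4 = 39/4

39/4


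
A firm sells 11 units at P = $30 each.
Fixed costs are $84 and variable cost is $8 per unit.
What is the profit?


Total Revenue = P * Q = 30 * 11 = $330
Total Cost = FC + VC*Q = 84 + 8*11 = $172
Profit = TR - TC = 330 - 172 = $158

$158


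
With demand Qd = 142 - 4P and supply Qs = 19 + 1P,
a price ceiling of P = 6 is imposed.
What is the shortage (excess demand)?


At P = 6:
Qd = 142 - 4*6 = 118
Qs = 19 + 1*6 = 25
Shortage = Qd - Qs = 118 - 25 = 93

93


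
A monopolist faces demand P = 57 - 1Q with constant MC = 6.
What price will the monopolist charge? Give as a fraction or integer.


MR = 57 - 2Q
Set MR = MC: 57 - 2Q = 6
Q* = 51/2
Substitute into demand:
P* = 57 - 1*51/2 = 63/2

63/2


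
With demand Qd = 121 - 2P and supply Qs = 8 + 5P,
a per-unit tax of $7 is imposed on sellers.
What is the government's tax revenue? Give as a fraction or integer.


With tax on sellers, new supply: Qs' = 8 + 5(P - 7)
= 5P - 27
New equilibrium quantity:
Q_new = 551/7
Tax revenue = tax * Q_new = 7 * 551/7 = 551

551


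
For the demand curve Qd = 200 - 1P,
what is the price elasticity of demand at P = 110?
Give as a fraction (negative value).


dQ/dP = -1
At P = 110: Q = 200 - 1*110 = 90
E = (dQ/dP)(P/Q) = (-1)(110/90) = -11/9

-11/9


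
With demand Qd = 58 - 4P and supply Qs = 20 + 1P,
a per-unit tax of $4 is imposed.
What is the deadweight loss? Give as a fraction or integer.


Pre-tax equilibrium quantity: Q* = 138/5
Post-tax equilibrium quantity: Q_tax = 122/5
Reduction in quantity: Q* - Q_tax = 16/5
DWL = (1/2) * tax * (Q* - Q_tax)
DWL = (1/2) * 4 * 16/5 = 32/5

32/5


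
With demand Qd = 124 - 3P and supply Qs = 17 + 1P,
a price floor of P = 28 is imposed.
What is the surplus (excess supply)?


At P = 28:
Qd = 124 - 3*28 = 40
Qs = 17 + 1*28 = 45
Surplus = Qs - Qd = 45 - 40 = 5

5


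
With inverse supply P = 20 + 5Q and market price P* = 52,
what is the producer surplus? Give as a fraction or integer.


Minimum supply price (at Q=0): P_min = 20
Quantity supplied at P* = 52:
Q* = (52 - 20)/5 = 32/5
PS = (1/2) * Q* * (P* - P_min)
PS = (1/2) * 32/5 * (52 - 20)
PS = (1/2) * 32/5 * 32 = 512/5

512/5


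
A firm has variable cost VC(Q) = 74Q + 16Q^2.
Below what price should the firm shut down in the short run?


AVC(Q) = VC(Q)/Q = 74 + 16Q
AVC is increasing in Q, so minimum AVC is at Q -> 0+.
Min AVC = 74
The firm should shut down if P < 74.

74


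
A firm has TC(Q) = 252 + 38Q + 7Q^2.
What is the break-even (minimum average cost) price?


AC(Q) = 252/Q + 38 + 7Q
To minimize: dAC/dQ = -252/Q^2 + 7 = 0
Q^2 = 252/7 = 36
Q* = 6
Min AC = 252/6 + 38 + 7*6
Min AC = 42 + 38 + 42 = 122

122


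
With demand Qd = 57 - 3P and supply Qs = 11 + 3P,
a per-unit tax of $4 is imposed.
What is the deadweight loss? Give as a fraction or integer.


Pre-tax equilibrium quantity: Q* = 34
Post-tax equilibrium quantity: Q_tax = 28
Reduction in quantity: Q* - Q_tax = 6
DWL = (1/2) * tax * (Q* - Q_tax)
DWL = (1/2) * 4 * 6 = 12

12


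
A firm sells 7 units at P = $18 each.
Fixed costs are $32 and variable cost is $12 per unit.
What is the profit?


Total Revenue = P * Q = 18 * 7 = $126
Total Cost = FC + VC*Q = 32 + 12*7 = $116
Profit = TR - TC = 126 - 116 = $10

$10


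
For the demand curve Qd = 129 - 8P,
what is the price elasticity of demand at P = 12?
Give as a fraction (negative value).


dQ/dP = -8
At P = 12: Q = 129 - 8*12 = 33
E = (dQ/dP)(P/Q) = (-8)(12/33) = -32/11

-32/11


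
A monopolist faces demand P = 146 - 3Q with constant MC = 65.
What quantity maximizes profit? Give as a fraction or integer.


TR = P*Q = (146 - 3Q)Q = 146Q - 3Q^2
MR = dTR/dQ = 146 - 6Q
Set MR = MC:
146 - 6Q = 65
81 = 6Q
Q* = 81/6 = 27/2

27/2


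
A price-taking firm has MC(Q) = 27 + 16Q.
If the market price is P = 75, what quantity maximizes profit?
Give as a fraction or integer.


In perfect competition, profit is maximized where P = MC.
75 = 27 + 16Q
48 = 16Q
Q* = 48/16 = 3

3


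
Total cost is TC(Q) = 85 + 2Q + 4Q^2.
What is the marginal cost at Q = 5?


MC = dTC/dQ = 2 + 2*4*Q
At Q = 5:
MC = 2 + 8*5
MC = 2 + 40 = 42

42


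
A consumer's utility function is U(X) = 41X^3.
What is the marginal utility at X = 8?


MU = dU/dX = 41*3*X^(3-1)
MU = 123*X^2
At X = 8:
MU = 123 * 8^2
MU = 123 * 64 = 7872

7872


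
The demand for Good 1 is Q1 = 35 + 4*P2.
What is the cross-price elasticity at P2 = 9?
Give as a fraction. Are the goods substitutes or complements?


dQ1/dP2 = 4
At P2 = 9: Q1 = 35 + 4*9 = 71
Exy = (dQ1/dP2)(P2/Q1) = 4 * 9 / 71 = 36/71
Since Exy > 0, the goods are substitutes.

36/71 (substitutes)


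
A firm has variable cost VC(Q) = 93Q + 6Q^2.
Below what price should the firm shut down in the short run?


AVC(Q) = VC(Q)/Q = 93 + 6Q
AVC is increasing in Q, so minimum AVC is at Q -> 0+.
Min AVC = 93
The firm should shut down if P < 93.

93


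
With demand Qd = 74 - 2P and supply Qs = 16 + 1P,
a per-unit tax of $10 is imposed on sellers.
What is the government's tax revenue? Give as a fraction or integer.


With tax on sellers, new supply: Qs' = 16 + 1(P - 10)
= 6 + 1P
New equilibrium quantity:
Q_new = 86/3
Tax revenue = tax * Q_new = 10 * 86/3 = 860/3

860/3


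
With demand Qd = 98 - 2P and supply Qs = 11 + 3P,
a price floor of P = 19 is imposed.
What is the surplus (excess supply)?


At P = 19:
Qd = 98 - 2*19 = 60
Qs = 11 + 3*19 = 68
Surplus = Qs - Qd = 68 - 60 = 8

8


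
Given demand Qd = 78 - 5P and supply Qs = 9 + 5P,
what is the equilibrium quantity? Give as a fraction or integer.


First find equilibrium price:
78 - 5P = 9 + 5P
P* = 69/10 = 69/10
Then substitute into demand:
Q* = 78 - 5 * 69/10 = 87/2

87/2


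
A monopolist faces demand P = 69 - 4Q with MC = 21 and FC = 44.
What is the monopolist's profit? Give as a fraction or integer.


MR = MC: 69 - 8Q = 21
Q* = 6
P* = 69 - 4*6 = 45
Profit = (P* - MC)*Q* - FC
= (45 - 21)*6 - 44
= 24*6 - 44
= 144 - 44 = 100

100


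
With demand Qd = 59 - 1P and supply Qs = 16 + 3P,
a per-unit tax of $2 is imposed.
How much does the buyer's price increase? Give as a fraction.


With a per-unit tax, the buyer's price increase depends on relative slopes.
Supply slope: d = 3, Demand slope: b = 1
Buyer's price increase = d * tax / (b + d)
= 3 * 2 / (1 + 3)
= 6 / 4 = 3/2

3/2


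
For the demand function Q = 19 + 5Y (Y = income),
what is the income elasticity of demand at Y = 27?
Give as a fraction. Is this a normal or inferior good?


dQ/dY = 5
At Y = 27: Q = 19 + 5*27 = 154
Ey = (dQ/dY)(Y/Q) = 5 * 27 / 154 = 135/154
Since Ey > 0, this is a normal good.

135/154 (normal good)


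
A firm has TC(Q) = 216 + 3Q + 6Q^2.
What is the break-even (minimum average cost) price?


AC(Q) = 216/Q + 3 + 6Q
To minimize: dAC/dQ = -216/Q^2 + 6 = 0
Q^2 = 216/6 = 36
Q* = 6
Min AC = 216/6 + 3 + 6*6
Min AC = 36 + 3 + 36 = 75

75


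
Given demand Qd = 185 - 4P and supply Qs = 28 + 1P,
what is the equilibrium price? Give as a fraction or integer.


At equilibrium, Qd = Qs.
185 - 4P = 28 + 1P
185 - 28 = 4P + 1P
157 = 5P
P* = 157/5 = 157/5

157/5


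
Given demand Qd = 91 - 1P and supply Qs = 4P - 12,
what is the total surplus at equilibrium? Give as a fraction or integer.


Find equilibrium: 91 - 1P = 4P - 12
91 + 12 = 5P
P* = 103/5 = 103/5
Q* = 4*103/5 - 12 = 352/5
Inverse demand: P = 91 - Q/1, so P_max = 91
Inverse supply: P = 3 + Q/4, so P_min = 3
CS = (1/2) * 352/5 * (91 - 103/5) = 61952/25
PS = (1/2) * 352/5 * (103/5 - 3) = 15488/25
TS = CS + PS = 61952/25 + 15488/25 = 15488/5

15488/5


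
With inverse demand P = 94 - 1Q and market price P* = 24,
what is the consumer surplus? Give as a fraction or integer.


Maximum willingness to pay (at Q=0): P_max = 94
Quantity demanded at P* = 24:
Q* = (94 - 24)/1 = 70
CS = (1/2) * Q* * (P_max - P*)
CS = (1/2) * 70 * (94 - 24)
CS = (1/2) * 70 * 70 = 2450

2450


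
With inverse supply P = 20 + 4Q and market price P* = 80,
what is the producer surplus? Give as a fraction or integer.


Minimum supply price (at Q=0): P_min = 20
Quantity supplied at P* = 80:
Q* = (80 - 20)/4 = 15
PS = (1/2) * Q* * (P* - P_min)
PS = (1/2) * 15 * (80 - 20)
PS = (1/2) * 15 * 60 = 450

450


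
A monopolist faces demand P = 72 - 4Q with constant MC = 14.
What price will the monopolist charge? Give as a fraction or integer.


MR = 72 - 8Q
Set MR = MC: 72 - 8Q = 14
Q* = 29/4
Substitute into demand:
P* = 72 - 4*29/4 = 43

43


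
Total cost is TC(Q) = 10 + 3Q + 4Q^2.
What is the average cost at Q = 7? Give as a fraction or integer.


TC(7) = 10 + 3*7 + 4*7^2
TC(7) = 10 + 21 + 196 = 227
AC = TC/Q = 227/7 = 227/7

227/7


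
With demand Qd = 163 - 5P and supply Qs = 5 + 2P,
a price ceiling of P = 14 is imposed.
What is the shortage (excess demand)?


At P = 14:
Qd = 163 - 5*14 = 93
Qs = 5 + 2*14 = 33
Shortage = Qd - Qs = 93 - 33 = 60

60


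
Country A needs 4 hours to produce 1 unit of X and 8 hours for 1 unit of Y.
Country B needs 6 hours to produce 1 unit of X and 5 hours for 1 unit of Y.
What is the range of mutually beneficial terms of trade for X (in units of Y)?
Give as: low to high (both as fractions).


Opportunity cost of X for Country A = hours_X / hours_Y = 4/8 = 1/2 units of Y
Opportunity cost of X for Country B = hours_X / hours_Y = 6/5 = 6/5 units of Y
Terms of trade must be between the two opportunity costs.
Range: 1/2 to 6/5

1/2 to 6/5


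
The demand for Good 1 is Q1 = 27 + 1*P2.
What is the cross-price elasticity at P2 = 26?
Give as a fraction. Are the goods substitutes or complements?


dQ1/dP2 = 1
At P2 = 26: Q1 = 27 + 1*26 = 53
Exy = (dQ1/dP2)(P2/Q1) = 1 * 26 / 53 = 26/53
Since Exy > 0, the goods are substitutes.

26/53 (substitutes)


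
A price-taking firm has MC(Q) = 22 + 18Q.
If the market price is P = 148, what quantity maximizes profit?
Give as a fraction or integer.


In perfect competition, profit is maximized where P = MC.
148 = 22 + 18Q
126 = 18Q
Q* = 126/18 = 7

7


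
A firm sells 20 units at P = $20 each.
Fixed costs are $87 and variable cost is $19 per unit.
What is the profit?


Total Revenue = P * Q = 20 * 20 = $400
Total Cost = FC + VC*Q = 87 + 19*20 = $467
Profit = TR - TC = 400 - 467 = $-67

$-67


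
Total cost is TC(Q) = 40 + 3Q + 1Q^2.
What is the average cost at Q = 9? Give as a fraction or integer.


TC(9) = 40 + 3*9 + 1*9^2
TC(9) = 40 + 27 + 81 = 148
AC = TC/Q = 148/9 = 148/9

148/9


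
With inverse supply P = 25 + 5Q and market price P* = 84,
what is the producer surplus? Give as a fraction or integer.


Minimum supply price (at Q=0): P_min = 25
Quantity supplied at P* = 84:
Q* = (84 - 25)/5 = 59/5
PS = (1/2) * Q* * (P* - P_min)
PS = (1/2) * 59/5 * (84 - 25)
PS = (1/2) * 59/5 * 59 = 3481/10

3481/10


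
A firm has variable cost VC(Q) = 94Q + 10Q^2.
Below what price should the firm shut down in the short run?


AVC(Q) = VC(Q)/Q = 94 + 10Q
AVC is increasing in Q, so minimum AVC is at Q -> 0+.
Min AVC = 94
The firm should shut down if P < 94.

94


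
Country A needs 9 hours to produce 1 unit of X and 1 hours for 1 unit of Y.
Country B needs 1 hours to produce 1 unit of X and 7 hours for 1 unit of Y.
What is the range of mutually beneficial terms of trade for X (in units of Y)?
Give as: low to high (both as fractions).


Opportunity cost of X for Country A = hours_X / hours_Y = 9/1 = 9 units of Y
Opportunity cost of X for Country B = hours_X / hours_Y = 1/7 = 1/7 units of Y
Terms of trade must be between the two opportunity costs.
Range: 1/7 to 9

1/7 to 9


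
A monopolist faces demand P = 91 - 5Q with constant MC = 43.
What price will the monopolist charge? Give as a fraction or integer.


MR = 91 - 10Q
Set MR = MC: 91 - 10Q = 43
Q* = 24/5
Substitute into demand:
P* = 91 - 5*24/5 = 67

67


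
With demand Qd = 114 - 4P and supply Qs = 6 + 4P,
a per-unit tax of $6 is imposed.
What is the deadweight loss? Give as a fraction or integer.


Pre-tax equilibrium quantity: Q* = 60
Post-tax equilibrium quantity: Q_tax = 48
Reduction in quantity: Q* - Q_tax = 12
DWL = (1/2) * tax * (Q* - Q_tax)
DWL = (1/2) * 6 * 12 = 36

36


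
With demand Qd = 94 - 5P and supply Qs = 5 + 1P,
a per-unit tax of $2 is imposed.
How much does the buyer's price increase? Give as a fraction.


With a per-unit tax, the buyer's price increase depends on relative slopes.
Supply slope: d = 1, Demand slope: b = 5
Buyer's price increase = d * tax / (b + d)
= 1 * 2 / (5 + 1)
= 2 / 6 = 1/3

1/3


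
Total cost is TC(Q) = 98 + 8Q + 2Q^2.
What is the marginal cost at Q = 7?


MC = dTC/dQ = 8 + 2*2*Q
At Q = 7:
MC = 8 + 4*7
MC = 8 + 28 = 36

36


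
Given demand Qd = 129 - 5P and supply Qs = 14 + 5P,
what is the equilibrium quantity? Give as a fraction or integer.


First find equilibrium price:
129 - 5P = 14 + 5P
P* = 115/10 = 23/2
Then substitute into demand:
Q* = 129 - 5 * 23/2 = 143/2

143/2


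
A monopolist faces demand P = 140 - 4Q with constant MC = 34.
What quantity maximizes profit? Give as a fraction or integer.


TR = P*Q = (140 - 4Q)Q = 140Q - 4Q^2
MR = dTR/dQ = 140 - 8Q
Set MR = MC:
140 - 8Q = 34
106 = 8Q
Q* = 106/8 = 53/4

53/4


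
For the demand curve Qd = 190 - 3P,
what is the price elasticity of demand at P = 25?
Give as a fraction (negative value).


dQ/dP = -3
At P = 25: Q = 190 - 3*25 = 115
E = (dQ/dP)(P/Q) = (-3)(25/115) = -15/23

-15/23


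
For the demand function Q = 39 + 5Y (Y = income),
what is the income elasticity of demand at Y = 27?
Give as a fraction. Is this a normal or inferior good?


dQ/dY = 5
At Y = 27: Q = 39 + 5*27 = 174
Ey = (dQ/dY)(Y/Q) = 5 * 27 / 174 = 45/58
Since Ey > 0, this is a normal good.

45/58 (normal good)


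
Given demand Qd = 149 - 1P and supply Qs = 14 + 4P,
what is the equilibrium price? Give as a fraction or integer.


At equilibrium, Qd = Qs.
149 - 1P = 14 + 4P
149 - 14 = 1P + 4P
135 = 5P
P* = 135/5 = 27

27


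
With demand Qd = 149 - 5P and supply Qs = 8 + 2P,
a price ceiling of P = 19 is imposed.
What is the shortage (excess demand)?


At P = 19:
Qd = 149 - 5*19 = 54
Qs = 8 + 2*19 = 46
Shortage = Qd - Qs = 54 - 46 = 8

8


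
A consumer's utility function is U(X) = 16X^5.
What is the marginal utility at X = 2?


MU = dU/dX = 16*5*X^(5-1)
MU = 80*X^4
At X = 2:
MU = 80 * 2^4
MU = 80 * 16 = 1280

1280


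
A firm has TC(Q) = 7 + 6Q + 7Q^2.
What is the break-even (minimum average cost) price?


AC(Q) = 7/Q + 6 + 7Q
To minimize: dAC/dQ = -7/Q^2 + 7 = 0
Q^2 = 7/7 = 1
Q* = 1
Min AC = 7/1 + 6 + 7*1
Min AC = 7 + 6 + 7 = 20

20


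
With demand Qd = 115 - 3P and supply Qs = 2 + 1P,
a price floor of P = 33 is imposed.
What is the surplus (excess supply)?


At P = 33:
Qd = 115 - 3*33 = 16
Qs = 2 + 1*33 = 35
Surplus = Qs - Qd = 35 - 16 = 19

19


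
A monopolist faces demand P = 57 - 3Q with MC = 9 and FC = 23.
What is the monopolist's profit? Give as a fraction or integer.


MR = MC: 57 - 6Q = 9
Q* = 8
P* = 57 - 3*8 = 33
Profit = (P* - MC)*Q* - FC
= (33 - 9)*8 - 23
= 24*8 - 23
= 192 - 23 = 169

169


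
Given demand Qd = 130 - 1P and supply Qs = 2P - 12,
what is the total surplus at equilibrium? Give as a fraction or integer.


Find equilibrium: 130 - 1P = 2P - 12
130 + 12 = 3P
P* = 142/3 = 142/3
Q* = 2*142/3 - 12 = 248/3
Inverse demand: P = 130 - Q/1, so P_max = 130
Inverse supply: P = 6 + Q/2, so P_min = 6
CS = (1/2) * 248/3 * (130 - 142/3) = 30752/9
PS = (1/2) * 248/3 * (142/3 - 6) = 15376/9
TS = CS + PS = 30752/9 + 15376/9 = 15376/3

15376/3


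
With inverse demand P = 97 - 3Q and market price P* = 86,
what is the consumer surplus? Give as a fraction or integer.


Maximum willingness to pay (at Q=0): P_max = 97
Quantity demanded at P* = 86:
Q* = (97 - 86)/3 = 11/3
CS = (1/2) * Q* * (P_max - P*)
CS = (1/2) * 11/3 * (97 - 86)
CS = (1/2) * 11/3 * 11 = 121/6

121/6


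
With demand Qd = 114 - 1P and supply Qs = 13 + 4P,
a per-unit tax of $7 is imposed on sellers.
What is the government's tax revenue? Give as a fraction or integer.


With tax on sellers, new supply: Qs' = 13 + 4(P - 7)
= 4P - 15
New equilibrium quantity:
Q_new = 441/5
Tax revenue = tax * Q_new = 7 * 441/5 = 3087/5

3087/5


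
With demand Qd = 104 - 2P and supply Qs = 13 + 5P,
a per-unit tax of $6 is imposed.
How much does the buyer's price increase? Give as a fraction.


With a per-unit tax, the buyer's price increase depends on relative slopes.
Supply slope: d = 5, Demand slope: b = 2
Buyer's price increase = d * tax / (b + d)
= 5 * 6 / (2 + 5)
= 30 / 7 = 30/7

30/7


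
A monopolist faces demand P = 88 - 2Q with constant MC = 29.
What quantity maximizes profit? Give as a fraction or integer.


TR = P*Q = (88 - 2Q)Q = 88Q - 2Q^2
MR = dTR/dQ = 88 - 4Q
Set MR = MC:
88 - 4Q = 29
59 = 4Q
Q* = 59/4 = 59/4

59/4


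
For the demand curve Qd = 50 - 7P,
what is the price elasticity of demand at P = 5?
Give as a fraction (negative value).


dQ/dP = -7
At P = 5: Q = 50 - 7*5 = 15
E = (dQ/dP)(P/Q) = (-7)(5/15) = -7/3

-7/3


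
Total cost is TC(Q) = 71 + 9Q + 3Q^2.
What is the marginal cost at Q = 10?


MC = dTC/dQ = 9 + 2*3*Q
At Q = 10:
MC = 9 + 6*10
MC = 9 + 60 = 69

69


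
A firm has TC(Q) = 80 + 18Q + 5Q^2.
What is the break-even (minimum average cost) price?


AC(Q) = 80/Q + 18 + 5Q
To minimize: dAC/dQ = -80/Q^2 + 5 = 0
Q^2 = 80/5 = 16
Q* = 4
Min AC = 80/4 + 18 + 5*4
Min AC = 20 + 18 + 20 = 58

58


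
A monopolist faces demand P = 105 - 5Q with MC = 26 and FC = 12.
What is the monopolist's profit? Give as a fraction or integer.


MR = MC: 105 - 10Q = 26
Q* = 79/10
P* = 105 - 5*79/10 = 131/2
Profit = (P* - MC)*Q* - FC
= (131/2 - 26)*79/10 - 12
= 79/2*79/10 - 12
= 6241/20 - 12 = 6001/20

6001/20
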